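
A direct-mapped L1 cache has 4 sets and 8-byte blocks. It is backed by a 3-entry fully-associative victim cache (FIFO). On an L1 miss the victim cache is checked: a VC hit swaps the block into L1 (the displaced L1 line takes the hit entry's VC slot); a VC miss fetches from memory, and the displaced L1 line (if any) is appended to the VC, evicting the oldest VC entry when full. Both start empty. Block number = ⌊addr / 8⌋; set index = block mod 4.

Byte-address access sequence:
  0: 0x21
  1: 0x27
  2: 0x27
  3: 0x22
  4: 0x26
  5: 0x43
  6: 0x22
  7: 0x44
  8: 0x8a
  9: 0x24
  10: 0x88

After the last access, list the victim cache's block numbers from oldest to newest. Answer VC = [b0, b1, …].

0: 0x21 (blk 4, set 0) → MISS  vc=[]
1: 0x27 (blk 4, set 0) → L1-HIT  vc=[]
2: 0x27 (blk 4, set 0) → L1-HIT  vc=[]
3: 0x22 (blk 4, set 0) → L1-HIT  vc=[]
4: 0x26 (blk 4, set 0) → L1-HIT  vc=[]
5: 0x43 (blk 8, set 0) → MISS  vc=[4]
6: 0x22 (blk 4, set 0) → VC-HIT  vc=[8]
7: 0x44 (blk 8, set 0) → VC-HIT  vc=[4]
8: 0x8a (blk 17, set 1) → MISS  vc=[4]
9: 0x24 (blk 4, set 0) → VC-HIT  vc=[8]
10: 0x88 (blk 17, set 1) → L1-HIT  vc=[8]

VC = [8]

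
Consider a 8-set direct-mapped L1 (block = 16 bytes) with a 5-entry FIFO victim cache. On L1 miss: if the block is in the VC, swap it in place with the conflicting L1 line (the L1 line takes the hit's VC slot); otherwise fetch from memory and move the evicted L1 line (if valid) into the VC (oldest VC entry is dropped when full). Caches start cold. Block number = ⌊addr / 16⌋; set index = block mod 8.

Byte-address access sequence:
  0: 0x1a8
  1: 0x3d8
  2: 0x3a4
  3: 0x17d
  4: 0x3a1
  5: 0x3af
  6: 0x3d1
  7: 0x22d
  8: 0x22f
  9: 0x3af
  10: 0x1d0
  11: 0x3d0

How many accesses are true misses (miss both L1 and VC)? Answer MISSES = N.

MISSES = 6

  [0] addr=0x1a8 blk=26 s=2: MISS | VC []
  [1] addr=0x3d8 blk=61 s=5: MISS | VC []
  [2] addr=0x3a4 blk=58 s=2: MISS | VC [26]
  [3] addr=0x17d blk=23 s=7: MISS | VC [26]
  [4] addr=0x3a1 blk=58 s=2: L1-HIT | VC [26]
  [5] addr=0x3af blk=58 s=2: L1-HIT | VC [26]
  [6] addr=0x3d1 blk=61 s=5: L1-HIT | VC [26]
  [7] addr=0x22d blk=34 s=2: MISS | VC [26, 58]
  [8] addr=0x22f blk=34 s=2: L1-HIT | VC [26, 58]
  [9] addr=0x3af blk=58 s=2: VC-HIT | VC [26, 34]
  [10] addr=0x1d0 blk=29 s=5: MISS | VC [26, 34, 61]
  [11] addr=0x3d0 blk=61 s=5: VC-HIT | VC [26, 34, 29]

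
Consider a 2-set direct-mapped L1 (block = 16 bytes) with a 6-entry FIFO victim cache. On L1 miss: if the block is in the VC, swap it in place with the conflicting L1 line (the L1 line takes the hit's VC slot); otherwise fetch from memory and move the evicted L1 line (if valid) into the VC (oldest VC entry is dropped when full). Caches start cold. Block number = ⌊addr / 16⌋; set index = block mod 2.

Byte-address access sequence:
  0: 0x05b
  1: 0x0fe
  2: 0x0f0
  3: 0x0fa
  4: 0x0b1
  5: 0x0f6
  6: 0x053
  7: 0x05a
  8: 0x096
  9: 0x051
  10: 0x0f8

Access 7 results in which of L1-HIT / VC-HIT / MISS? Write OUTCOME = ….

OUTCOME = L1-HIT

#0 0x5b→b5/s1 MISS; vc=[]
#1 0xfe→b15/s1 MISS; vc=[5]
#2 0xf0→b15/s1 L1-HIT; vc=[5]
#3 0xfa→b15/s1 L1-HIT; vc=[5]
#4 0xb1→b11/s1 MISS; vc=[5,15]
#5 0xf6→b15/s1 VC-HIT; vc=[5,11]
#6 0x53→b5/s1 VC-HIT; vc=[15,11]
#7 0x5a→b5/s1 L1-HIT; vc=[15,11]
#8 0x96→b9/s1 MISS; vc=[15,11,5]
#9 0x51→b5/s1 VC-HIT; vc=[15,11,9]
#10 0xf8→b15/s1 VC-HIT; vc=[5,11,9]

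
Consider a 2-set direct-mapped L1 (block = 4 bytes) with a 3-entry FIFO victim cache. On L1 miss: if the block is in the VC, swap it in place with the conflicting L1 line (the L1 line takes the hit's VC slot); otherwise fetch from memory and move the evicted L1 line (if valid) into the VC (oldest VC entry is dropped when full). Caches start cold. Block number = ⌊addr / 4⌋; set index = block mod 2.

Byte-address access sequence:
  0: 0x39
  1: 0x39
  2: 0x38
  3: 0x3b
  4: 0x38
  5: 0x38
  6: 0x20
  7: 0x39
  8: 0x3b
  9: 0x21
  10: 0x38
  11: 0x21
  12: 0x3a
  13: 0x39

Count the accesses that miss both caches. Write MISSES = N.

MISSES = 2

  [0] addr=0x39 blk=14 s=0: MISS | VC []
  [1] addr=0x39 blk=14 s=0: L1-HIT | VC []
  [2] addr=0x38 blk=14 s=0: L1-HIT | VC []
  [3] addr=0x3b blk=14 s=0: L1-HIT | VC []
  [4] addr=0x38 blk=14 s=0: L1-HIT | VC []
  [5] addr=0x38 blk=14 s=0: L1-HIT | VC []
  [6] addr=0x20 blk=8 s=0: MISS | VC [14]
  [7] addr=0x39 blk=14 s=0: VC-HIT | VC [8]
  [8] addr=0x3b blk=14 s=0: L1-HIT | VC [8]
  [9] addr=0x21 blk=8 s=0: VC-HIT | VC [14]
  [10] addr=0x38 blk=14 s=0: VC-HIT | VC [8]
  [11] addr=0x21 blk=8 s=0: VC-HIT | VC [14]
  [12] addr=0x3a blk=14 s=0: VC-HIT | VC [8]
  [13] addr=0x39 blk=14 s=0: L1-HIT | VC [8]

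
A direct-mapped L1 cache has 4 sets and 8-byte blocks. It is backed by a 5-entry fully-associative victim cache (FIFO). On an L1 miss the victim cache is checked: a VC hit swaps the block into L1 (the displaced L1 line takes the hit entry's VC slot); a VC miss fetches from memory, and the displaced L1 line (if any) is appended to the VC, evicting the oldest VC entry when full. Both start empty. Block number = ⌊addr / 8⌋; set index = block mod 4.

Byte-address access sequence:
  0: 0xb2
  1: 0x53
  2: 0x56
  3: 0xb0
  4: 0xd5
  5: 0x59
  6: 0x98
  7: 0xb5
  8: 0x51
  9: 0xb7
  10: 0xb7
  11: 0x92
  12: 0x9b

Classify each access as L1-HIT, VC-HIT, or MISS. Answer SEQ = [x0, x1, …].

  [0] addr=0xb2 blk=22 s=2: MISS | VC []
  [1] addr=0x53 blk=10 s=2: MISS | VC [22]
  [2] addr=0x56 blk=10 s=2: L1-HIT | VC [22]
  [3] addr=0xb0 blk=22 s=2: VC-HIT | VC [10]
  [4] addr=0xd5 blk=26 s=2: MISS | VC [10, 22]
  [5] addr=0x59 blk=11 s=3: MISS | VC [10, 22]
  [6] addr=0x98 blk=19 s=3: MISS | VC [10, 22, 11]
  [7] addr=0xb5 blk=22 s=2: VC-HIT | VC [10, 26, 11]
  [8] addr=0x51 blk=10 s=2: VC-HIT | VC [22, 26, 11]
  [9] addr=0xb7 blk=22 s=2: VC-HIT | VC [10, 26, 11]
  [10] addr=0xb7 blk=22 s=2: L1-HIT | VC [10, 26, 11]
  [11] addr=0x92 blk=18 s=2: MISS | VC [10, 26, 11, 22]
  [12] addr=0x9b blk=19 s=3: L1-HIT | VC [10, 26, 11, 22]

SEQ = [MISS, MISS, L1-HIT, VC-HIT, MISS, MISS, MISS, VC-HIT, VC-HIT, VC-HIT, L1-HIT, MISS, L1-HIT]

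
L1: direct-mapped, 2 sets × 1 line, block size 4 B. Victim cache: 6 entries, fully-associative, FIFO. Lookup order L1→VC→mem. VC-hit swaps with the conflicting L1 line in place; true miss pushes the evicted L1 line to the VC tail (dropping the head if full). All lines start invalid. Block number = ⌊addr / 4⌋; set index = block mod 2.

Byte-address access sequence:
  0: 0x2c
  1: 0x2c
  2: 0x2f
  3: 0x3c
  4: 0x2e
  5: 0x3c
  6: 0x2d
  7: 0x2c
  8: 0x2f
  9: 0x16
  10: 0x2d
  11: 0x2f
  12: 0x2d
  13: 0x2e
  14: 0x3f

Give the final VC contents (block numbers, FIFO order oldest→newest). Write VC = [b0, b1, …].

  [0] addr=0x2c blk=11 s=1: MISS | VC []
  [1] addr=0x2c blk=11 s=1: L1-HIT | VC []
  [2] addr=0x2f blk=11 s=1: L1-HIT | VC []
  [3] addr=0x3c blk=15 s=1: MISS | VC [11]
  [4] addr=0x2e blk=11 s=1: VC-HIT | VC [15]
  [5] addr=0x3c blk=15 s=1: VC-HIT | VC [11]
  [6] addr=0x2d blk=11 s=1: VC-HIT | VC [15]
  [7] addr=0x2c blk=11 s=1: L1-HIT | VC [15]
  [8] addr=0x2f blk=11 s=1: L1-HIT | VC [15]
  [9] addr=0x16 blk=5 s=1: MISS | VC [15, 11]
  [10] addr=0x2d blk=11 s=1: VC-HIT | VC [15, 5]
  [11] addr=0x2f blk=11 s=1: L1-HIT | VC [15, 5]
  [12] addr=0x2d blk=11 s=1: L1-HIT | VC [15, 5]
  [13] addr=0x2e blk=11 s=1: L1-HIT | VC [15, 5]
  [14] addr=0x3f blk=15 s=1: VC-HIT | VC [11, 5]

VC = [11, 5]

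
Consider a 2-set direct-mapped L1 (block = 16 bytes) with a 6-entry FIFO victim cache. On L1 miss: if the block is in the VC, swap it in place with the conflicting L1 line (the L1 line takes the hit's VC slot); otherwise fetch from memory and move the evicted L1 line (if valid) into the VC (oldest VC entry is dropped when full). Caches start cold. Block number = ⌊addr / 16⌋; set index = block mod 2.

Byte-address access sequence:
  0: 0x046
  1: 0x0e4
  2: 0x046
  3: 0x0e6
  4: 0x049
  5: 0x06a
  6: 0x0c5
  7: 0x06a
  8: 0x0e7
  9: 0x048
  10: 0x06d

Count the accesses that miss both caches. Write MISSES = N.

MISSES = 4

0: 0x46 (blk 4, set 0) → MISS  vc=[]
1: 0xe4 (blk 14, set 0) → MISS  vc=[4]
2: 0x46 (blk 4, set 0) → VC-HIT  vc=[14]
3: 0xe6 (blk 14, set 0) → VC-HIT  vc=[4]
4: 0x49 (blk 4, set 0) → VC-HIT  vc=[14]
5: 0x6a (blk 6, set 0) → MISS  vc=[14, 4]
6: 0xc5 (blk 12, set 0) → MISS  vc=[14, 4, 6]
7: 0x6a (blk 6, set 0) → VC-HIT  vc=[14, 4, 12]
8: 0xe7 (blk 14, set 0) → VC-HIT  vc=[6, 4, 12]
9: 0x48 (blk 4, set 0) → VC-HIT  vc=[6, 14, 12]
10: 0x6d (blk 6, set 0) → VC-HIT  vc=[4, 14, 12]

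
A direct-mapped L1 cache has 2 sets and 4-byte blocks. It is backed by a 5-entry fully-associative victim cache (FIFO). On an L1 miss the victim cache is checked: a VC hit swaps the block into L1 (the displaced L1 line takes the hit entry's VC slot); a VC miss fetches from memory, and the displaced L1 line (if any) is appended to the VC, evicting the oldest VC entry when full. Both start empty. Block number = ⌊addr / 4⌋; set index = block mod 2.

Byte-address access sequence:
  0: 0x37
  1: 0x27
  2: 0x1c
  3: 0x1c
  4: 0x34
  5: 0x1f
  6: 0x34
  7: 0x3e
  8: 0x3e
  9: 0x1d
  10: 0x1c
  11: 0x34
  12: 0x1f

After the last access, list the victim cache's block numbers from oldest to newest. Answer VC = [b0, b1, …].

#0 0x37→b13/s1 MISS; vc=[]
#1 0x27→b9/s1 MISS; vc=[13]
#2 0x1c→b7/s1 MISS; vc=[13,9]
#3 0x1c→b7/s1 L1-HIT; vc=[13,9]
#4 0x34→b13/s1 VC-HIT; vc=[7,9]
#5 0x1f→b7/s1 VC-HIT; vc=[13,9]
#6 0x34→b13/s1 VC-HIT; vc=[7,9]
#7 0x3e→b15/s1 MISS; vc=[7,9,13]
#8 0x3e→b15/s1 L1-HIT; vc=[7,9,13]
#9 0x1d→b7/s1 VC-HIT; vc=[15,9,13]
#10 0x1c→b7/s1 L1-HIT; vc=[15,9,13]
#11 0x34→b13/s1 VC-HIT; vc=[15,9,7]
#12 0x1f→b7/s1 VC-HIT; vc=[15,9,13]

VC = [15, 9, 13]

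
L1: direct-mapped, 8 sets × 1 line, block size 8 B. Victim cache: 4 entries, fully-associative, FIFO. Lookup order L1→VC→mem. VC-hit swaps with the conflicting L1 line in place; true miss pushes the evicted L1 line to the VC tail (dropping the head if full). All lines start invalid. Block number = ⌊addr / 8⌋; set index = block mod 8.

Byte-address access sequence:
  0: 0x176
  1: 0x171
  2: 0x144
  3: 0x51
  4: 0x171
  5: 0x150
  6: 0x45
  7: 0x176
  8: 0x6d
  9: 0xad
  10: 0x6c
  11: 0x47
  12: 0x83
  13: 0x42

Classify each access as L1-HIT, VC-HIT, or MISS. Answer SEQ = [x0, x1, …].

  [0] addr=0x176 blk=46 s=6: MISS | VC []
  [1] addr=0x171 blk=46 s=6: L1-HIT | VC []
  [2] addr=0x144 blk=40 s=0: MISS | VC []
  [3] addr=0x51 blk=10 s=2: MISS | VC []
  [4] addr=0x171 blk=46 s=6: L1-HIT | VC []
  [5] addr=0x150 blk=42 s=2: MISS | VC [10]
  [6] addr=0x45 blk=8 s=0: MISS | VC [10, 40]
  [7] addr=0x176 blk=46 s=6: L1-HIT | VC [10, 40]
  [8] addr=0x6d blk=13 s=5: MISS | VC [10, 40]
  [9] addr=0xad blk=21 s=5: MISS | VC [10, 40, 13]
  [10] addr=0x6c blk=13 s=5: VC-HIT | VC [10, 40, 21]
  [11] addr=0x47 blk=8 s=0: L1-HIT | VC [10, 40, 21]
  [12] addr=0x83 blk=16 s=0: MISS | VC [10, 40, 21, 8]
  [13] addr=0x42 blk=8 s=0: VC-HIT | VC [10, 40, 21, 16]

SEQ = [MISS, L1-HIT, MISS, MISS, L1-HIT, MISS, MISS, L1-HIT, MISS, MISS, VC-HIT, L1-HIT, MISS, VC-HIT]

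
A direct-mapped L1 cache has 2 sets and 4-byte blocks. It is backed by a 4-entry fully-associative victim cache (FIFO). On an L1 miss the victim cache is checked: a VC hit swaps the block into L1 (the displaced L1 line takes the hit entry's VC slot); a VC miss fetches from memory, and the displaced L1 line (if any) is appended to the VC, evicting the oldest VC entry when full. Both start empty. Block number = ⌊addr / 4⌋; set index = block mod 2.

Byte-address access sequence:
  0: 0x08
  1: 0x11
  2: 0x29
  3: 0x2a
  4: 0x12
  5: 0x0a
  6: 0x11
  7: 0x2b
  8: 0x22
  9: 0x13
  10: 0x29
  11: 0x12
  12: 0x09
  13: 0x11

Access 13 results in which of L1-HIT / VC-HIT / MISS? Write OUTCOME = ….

OUTCOME = VC-HIT

0: 0x8 (blk 2, set 0) → MISS  vc=[]
1: 0x11 (blk 4, set 0) → MISS  vc=[2]
2: 0x29 (blk 10, set 0) → MISS  vc=[2, 4]
3: 0x2a (blk 10, set 0) → L1-HIT  vc=[2, 4]
4: 0x12 (blk 4, set 0) → VC-HIT  vc=[2, 10]
5: 0xa (blk 2, set 0) → VC-HIT  vc=[4, 10]
6: 0x11 (blk 4, set 0) → VC-HIT  vc=[2, 10]
7: 0x2b (blk 10, set 0) → VC-HIT  vc=[2, 4]
8: 0x22 (blk 8, set 0) → MISS  vc=[2, 4, 10]
9: 0x13 (blk 4, set 0) → VC-HIT  vc=[2, 8, 10]
10: 0x29 (blk 10, set 0) → VC-HIT  vc=[2, 8, 4]
11: 0x12 (blk 4, set 0) → VC-HIT  vc=[2, 8, 10]
12: 0x9 (blk 2, set 0) → VC-HIT  vc=[4, 8, 10]
13: 0x11 (blk 4, set 0) → VC-HIT  vc=[2, 8, 10]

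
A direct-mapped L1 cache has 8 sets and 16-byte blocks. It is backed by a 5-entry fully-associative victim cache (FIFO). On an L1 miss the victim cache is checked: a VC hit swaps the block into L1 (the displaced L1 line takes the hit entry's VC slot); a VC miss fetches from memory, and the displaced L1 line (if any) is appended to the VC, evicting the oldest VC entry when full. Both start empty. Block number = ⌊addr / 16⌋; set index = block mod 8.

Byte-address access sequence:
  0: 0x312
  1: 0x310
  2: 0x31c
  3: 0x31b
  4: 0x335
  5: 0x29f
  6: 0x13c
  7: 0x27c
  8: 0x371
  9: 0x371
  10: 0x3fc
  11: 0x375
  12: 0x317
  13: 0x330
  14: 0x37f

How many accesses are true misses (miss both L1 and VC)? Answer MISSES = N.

MISSES = 7

  [0] addr=0x312 blk=49 s=1: MISS | VC []
  [1] addr=0x310 blk=49 s=1: L1-HIT | VC []
  [2] addr=0x31c blk=49 s=1: L1-HIT | VC []
  [3] addr=0x31b blk=49 s=1: L1-HIT | VC []
  [4] addr=0x335 blk=51 s=3: MISS | VC []
  [5] addr=0x29f blk=41 s=1: MISS | VC [49]
  [6] addr=0x13c blk=19 s=3: MISS | VC [49, 51]
  [7] addr=0x27c blk=39 s=7: MISS | VC [49, 51]
  [8] addr=0x371 blk=55 s=7: MISS | VC [49, 51, 39]
  [9] addr=0x371 blk=55 s=7: L1-HIT | VC [49, 51, 39]
  [10] addr=0x3fc blk=63 s=7: MISS | VC [49, 51, 39, 55]
  [11] addr=0x375 blk=55 s=7: VC-HIT | VC [49, 51, 39, 63]
  [12] addr=0x317 blk=49 s=1: VC-HIT | VC [41, 51, 39, 63]
  [13] addr=0x330 blk=51 s=3: VC-HIT | VC [41, 19, 39, 63]
  [14] addr=0x37f blk=55 s=7: L1-HIT | VC [41, 19, 39, 63]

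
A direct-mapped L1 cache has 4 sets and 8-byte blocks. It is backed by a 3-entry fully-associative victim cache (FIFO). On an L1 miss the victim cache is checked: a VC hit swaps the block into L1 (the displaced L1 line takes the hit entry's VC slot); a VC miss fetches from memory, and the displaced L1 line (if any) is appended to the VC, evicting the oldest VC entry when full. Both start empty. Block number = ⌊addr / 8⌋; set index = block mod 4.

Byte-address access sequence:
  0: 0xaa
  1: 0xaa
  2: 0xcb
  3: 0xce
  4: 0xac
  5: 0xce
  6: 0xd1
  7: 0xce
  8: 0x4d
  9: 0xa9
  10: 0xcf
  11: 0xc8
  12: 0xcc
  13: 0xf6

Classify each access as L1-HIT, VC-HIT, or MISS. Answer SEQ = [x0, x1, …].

SEQ = [MISS, L1-HIT, MISS, L1-HIT, VC-HIT, VC-HIT, MISS, L1-HIT, MISS, VC-HIT, VC-HIT, L1-HIT, L1-HIT, MISS]

#0 0xaa→b21/s1 MISS; vc=[]
#1 0xaa→b21/s1 L1-HIT; vc=[]
#2 0xcb→b25/s1 MISS; vc=[21]
#3 0xce→b25/s1 L1-HIT; vc=[21]
#4 0xac→b21/s1 VC-HIT; vc=[25]
#5 0xce→b25/s1 VC-HIT; vc=[21]
#6 0xd1→b26/s2 MISS; vc=[21]
#7 0xce→b25/s1 L1-HIT; vc=[21]
#8 0x4d→b9/s1 MISS; vc=[21,25]
#9 0xa9→b21/s1 VC-HIT; vc=[9,25]
#10 0xcf→b25/s1 VC-HIT; vc=[9,21]
#11 0xc8→b25/s1 L1-HIT; vc=[9,21]
#12 0xcc→b25/s1 L1-HIT; vc=[9,21]
#13 0xf6→b30/s2 MISS; vc=[9,21,26]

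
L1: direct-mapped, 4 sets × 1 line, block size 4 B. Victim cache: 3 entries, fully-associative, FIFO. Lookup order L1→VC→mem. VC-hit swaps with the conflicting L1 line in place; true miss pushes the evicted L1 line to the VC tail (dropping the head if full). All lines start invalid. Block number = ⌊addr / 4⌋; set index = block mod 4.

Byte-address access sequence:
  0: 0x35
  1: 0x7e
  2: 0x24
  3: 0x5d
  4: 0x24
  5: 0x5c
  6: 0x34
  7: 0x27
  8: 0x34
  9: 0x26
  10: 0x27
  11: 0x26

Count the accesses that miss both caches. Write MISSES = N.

MISSES = 4

#0 0x35→b13/s1 MISS; vc=[]
#1 0x7e→b31/s3 MISS; vc=[]
#2 0x24→b9/s1 MISS; vc=[13]
#3 0x5d→b23/s3 MISS; vc=[13,31]
#4 0x24→b9/s1 L1-HIT; vc=[13,31]
#5 0x5c→b23/s3 L1-HIT; vc=[13,31]
#6 0x34→b13/s1 VC-HIT; vc=[9,31]
#7 0x27→b9/s1 VC-HIT; vc=[13,31]
#8 0x34→b13/s1 VC-HIT; vc=[9,31]
#9 0x26→b9/s1 VC-HIT; vc=[13,31]
#10 0x27→b9/s1 L1-HIT; vc=[13,31]
#11 0x26→b9/s1 L1-HIT; vc=[13,31]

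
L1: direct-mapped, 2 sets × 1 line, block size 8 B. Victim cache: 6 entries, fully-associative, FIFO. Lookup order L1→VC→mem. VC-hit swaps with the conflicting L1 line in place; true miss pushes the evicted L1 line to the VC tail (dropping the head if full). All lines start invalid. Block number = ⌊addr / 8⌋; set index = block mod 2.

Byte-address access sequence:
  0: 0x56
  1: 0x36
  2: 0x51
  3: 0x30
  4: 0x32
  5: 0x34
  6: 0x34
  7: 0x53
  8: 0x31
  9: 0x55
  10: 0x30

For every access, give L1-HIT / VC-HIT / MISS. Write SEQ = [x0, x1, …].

SEQ = [MISS, MISS, VC-HIT, VC-HIT, L1-HIT, L1-HIT, L1-HIT, VC-HIT, VC-HIT, VC-HIT, VC-HIT]

  [0] addr=0x56 blk=10 s=0: MISS | VC []
  [1] addr=0x36 blk=6 s=0: MISS | VC [10]
  [2] addr=0x51 blk=10 s=0: VC-HIT | VC [6]
  [3] addr=0x30 blk=6 s=0: VC-HIT | VC [10]
  [4] addr=0x32 blk=6 s=0: L1-HIT | VC [10]
  [5] addr=0x34 blk=6 s=0: L1-HIT | VC [10]
  [6] addr=0x34 blk=6 s=0: L1-HIT | VC [10]
  [7] addr=0x53 blk=10 s=0: VC-HIT | VC [6]
  [8] addr=0x31 blk=6 s=0: VC-HIT | VC [10]
  [9] addr=0x55 blk=10 s=0: VC-HIT | VC [6]
  [10] addr=0x30 blk=6 s=0: VC-HIT | VC [10]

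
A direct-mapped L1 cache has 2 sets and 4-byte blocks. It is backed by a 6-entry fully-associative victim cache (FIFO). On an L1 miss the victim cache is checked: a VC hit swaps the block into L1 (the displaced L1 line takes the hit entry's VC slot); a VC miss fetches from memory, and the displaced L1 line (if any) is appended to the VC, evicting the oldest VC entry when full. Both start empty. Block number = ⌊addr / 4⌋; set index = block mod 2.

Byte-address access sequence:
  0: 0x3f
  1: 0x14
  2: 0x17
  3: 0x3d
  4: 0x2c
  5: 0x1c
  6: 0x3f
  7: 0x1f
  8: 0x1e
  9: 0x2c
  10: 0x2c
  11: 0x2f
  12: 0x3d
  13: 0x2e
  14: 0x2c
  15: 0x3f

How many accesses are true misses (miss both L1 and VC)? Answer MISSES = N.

MISSES = 4

#0 0x3f→b15/s1 MISS; vc=[]
#1 0x14→b5/s1 MISS; vc=[15]
#2 0x17→b5/s1 L1-HIT; vc=[15]
#3 0x3d→b15/s1 VC-HIT; vc=[5]
#4 0x2c→b11/s1 MISS; vc=[5,15]
#5 0x1c→b7/s1 MISS; vc=[5,15,11]
#6 0x3f→b15/s1 VC-HIT; vc=[5,7,11]
#7 0x1f→b7/s1 VC-HIT; vc=[5,15,11]
#8 0x1e→b7/s1 L1-HIT; vc=[5,15,11]
#9 0x2c→b11/s1 VC-HIT; vc=[5,15,7]
#10 0x2c→b11/s1 L1-HIT; vc=[5,15,7]
#11 0x2f→b11/s1 L1-HIT; vc=[5,15,7]
#12 0x3d→b15/s1 VC-HIT; vc=[5,11,7]
#13 0x2e→b11/s1 VC-HIT; vc=[5,15,7]
#14 0x2c→b11/s1 L1-HIT; vc=[5,15,7]
#15 0x3f→b15/s1 VC-HIT; vc=[5,11,7]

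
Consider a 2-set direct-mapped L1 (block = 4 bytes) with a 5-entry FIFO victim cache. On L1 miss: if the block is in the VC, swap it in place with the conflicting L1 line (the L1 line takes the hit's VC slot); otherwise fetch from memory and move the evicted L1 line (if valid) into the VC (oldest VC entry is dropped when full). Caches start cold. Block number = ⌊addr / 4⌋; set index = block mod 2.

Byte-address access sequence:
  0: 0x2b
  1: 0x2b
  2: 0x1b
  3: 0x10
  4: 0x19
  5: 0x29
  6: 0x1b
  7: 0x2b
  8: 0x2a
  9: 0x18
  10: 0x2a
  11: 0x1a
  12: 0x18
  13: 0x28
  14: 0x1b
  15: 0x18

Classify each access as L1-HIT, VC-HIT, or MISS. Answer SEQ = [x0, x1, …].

  [0] addr=0x2b blk=10 s=0: MISS | VC []
  [1] addr=0x2b blk=10 s=0: L1-HIT | VC []
  [2] addr=0x1b blk=6 s=0: MISS | VC [10]
  [3] addr=0x10 blk=4 s=0: MISS | VC [10, 6]
  [4] addr=0x19 blk=6 s=0: VC-HIT | VC [10, 4]
  [5] addr=0x29 blk=10 s=0: VC-HIT | VC [6, 4]
  [6] addr=0x1b blk=6 s=0: VC-HIT | VC [10, 4]
  [7] addr=0x2b blk=10 s=0: VC-HIT | VC [6, 4]
  [8] addr=0x2a blk=10 s=0: L1-HIT | VC [6, 4]
  [9] addr=0x18 blk=6 s=0: VC-HIT | VC [10, 4]
  [10] addr=0x2a blk=10 s=0: VC-HIT | VC [6, 4]
  [11] addr=0x1a blk=6 s=0: VC-HIT | VC [10, 4]
  [12] addr=0x18 blk=6 s=0: L1-HIT | VC [10, 4]
  [13] addr=0x28 blk=10 s=0: VC-HIT | VC [6, 4]
  [14] addr=0x1b blk=6 s=0: VC-HIT | VC [10, 4]
  [15] addr=0x18 blk=6 s=0: L1-HIT | VC [10, 4]

SEQ = [MISS, L1-HIT, MISS, MISS, VC-HIT, VC-HIT, VC-HIT, VC-HIT, L1-HIT, VC-HIT, VC-HIT, VC-HIT, L1-HIT, VC-HIT, VC-HIT, L1-HIT]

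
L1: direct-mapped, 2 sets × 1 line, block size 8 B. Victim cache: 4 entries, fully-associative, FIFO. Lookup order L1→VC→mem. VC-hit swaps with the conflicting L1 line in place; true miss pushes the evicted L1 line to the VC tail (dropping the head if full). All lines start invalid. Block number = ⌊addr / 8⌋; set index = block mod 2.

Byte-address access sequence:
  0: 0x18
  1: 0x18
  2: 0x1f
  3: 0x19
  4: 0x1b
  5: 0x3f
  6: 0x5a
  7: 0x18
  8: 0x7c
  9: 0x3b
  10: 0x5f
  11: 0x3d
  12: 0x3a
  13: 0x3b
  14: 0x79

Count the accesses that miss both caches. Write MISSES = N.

0: 0x18 (blk 3, set 1) → MISS  vc=[]
1: 0x18 (blk 3, set 1) → L1-HIT  vc=[]
2: 0x1f (blk 3, set 1) → L1-HIT  vc=[]
3: 0x19 (blk 3, set 1) → L1-HIT  vc=[]
4: 0x1b (blk 3, set 1) → L1-HIT  vc=[]
5: 0x3f (blk 7, set 1) → MISS  vc=[3]
6: 0x5a (blk 11, set 1) → MISS  vc=[3, 7]
7: 0x18 (blk 3, set 1) → VC-HIT  vc=[11, 7]
8: 0x7c (blk 15, set 1) → MISS  vc=[11, 7, 3]
9: 0x3b (blk 7, set 1) → VC-HIT  vc=[11, 15, 3]
10: 0x5f (blk 11, set 1) → VC-HIT  vc=[7, 15, 3]
11: 0x3d (blk 7, set 1) → VC-HIT  vc=[11, 15, 3]
12: 0x3a (blk 7, set 1) → L1-HIT  vc=[11, 15, 3]
13: 0x3b (blk 7, set 1) → L1-HIT  vc=[11, 15, 3]
14: 0x79 (blk 15, set 1) → VC-HIT  vc=[11, 7, 3]

MISSES = 4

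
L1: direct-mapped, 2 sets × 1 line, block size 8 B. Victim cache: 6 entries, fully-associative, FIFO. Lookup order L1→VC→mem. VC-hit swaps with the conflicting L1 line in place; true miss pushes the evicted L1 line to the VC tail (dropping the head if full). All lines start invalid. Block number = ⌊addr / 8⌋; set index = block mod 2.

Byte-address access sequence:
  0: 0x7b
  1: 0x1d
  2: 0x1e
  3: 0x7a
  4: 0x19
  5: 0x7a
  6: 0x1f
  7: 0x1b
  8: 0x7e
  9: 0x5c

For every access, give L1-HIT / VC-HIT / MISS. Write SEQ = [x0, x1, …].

  [0] addr=0x7b blk=15 s=1: MISS | VC []
  [1] addr=0x1d blk=3 s=1: MISS | VC [15]
  [2] addr=0x1e blk=3 s=1: L1-HIT | VC [15]
  [3] addr=0x7a blk=15 s=1: VC-HIT | VC [3]
  [4] addr=0x19 blk=3 s=1: VC-HIT | VC [15]
  [5] addr=0x7a blk=15 s=1: VC-HIT | VC [3]
  [6] addr=0x1f blk=3 s=1: VC-HIT | VC [15]
  [7] addr=0x1b blk=3 s=1: L1-HIT | VC [15]
  [8] addr=0x7e blk=15 s=1: VC-HIT | VC [3]
  [9] addr=0x5c blk=11 s=1: MISS | VC [3, 15]

SEQ = [MISS, MISS, L1-HIT, VC-HIT, VC-HIT, VC-HIT, VC-HIT, L1-HIT, VC-HIT, MISS]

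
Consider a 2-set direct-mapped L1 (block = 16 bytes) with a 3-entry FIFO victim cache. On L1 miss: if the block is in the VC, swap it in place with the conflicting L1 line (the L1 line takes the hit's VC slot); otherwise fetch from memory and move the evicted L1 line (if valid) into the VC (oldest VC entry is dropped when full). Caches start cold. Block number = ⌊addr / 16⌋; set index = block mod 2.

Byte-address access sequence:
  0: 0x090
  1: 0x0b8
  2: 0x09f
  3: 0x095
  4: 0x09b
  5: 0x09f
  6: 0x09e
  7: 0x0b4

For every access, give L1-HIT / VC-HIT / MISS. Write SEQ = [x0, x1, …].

SEQ = [MISS, MISS, VC-HIT, L1-HIT, L1-HIT, L1-HIT, L1-HIT, VC-HIT]

  [0] addr=0x90 blk=9 s=1: MISS | VC []
  [1] addr=0xb8 blk=11 s=1: MISS | VC [9]
  [2] addr=0x9f blk=9 s=1: VC-HIT | VC [11]
  [3] addr=0x95 blk=9 s=1: L1-HIT | VC [11]
  [4] addr=0x9b blk=9 s=1: L1-HIT | VC [11]
  [5] addr=0x9f blk=9 s=1: L1-HIT | VC [11]
  [6] addr=0x9e blk=9 s=1: L1-HIT | VC [11]
  [7] addr=0xb4 blk=11 s=1: VC-HIT | VC [9]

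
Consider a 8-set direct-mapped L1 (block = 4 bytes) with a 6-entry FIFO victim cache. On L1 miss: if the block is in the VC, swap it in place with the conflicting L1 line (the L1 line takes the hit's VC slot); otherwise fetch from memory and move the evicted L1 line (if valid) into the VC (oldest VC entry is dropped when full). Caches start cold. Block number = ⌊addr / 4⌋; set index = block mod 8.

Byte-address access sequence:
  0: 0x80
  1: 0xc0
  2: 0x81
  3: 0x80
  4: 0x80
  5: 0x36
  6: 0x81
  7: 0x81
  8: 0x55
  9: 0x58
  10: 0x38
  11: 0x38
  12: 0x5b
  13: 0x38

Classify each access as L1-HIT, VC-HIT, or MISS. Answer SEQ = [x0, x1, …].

SEQ = [MISS, MISS, VC-HIT, L1-HIT, L1-HIT, MISS, L1-HIT, L1-HIT, MISS, MISS, MISS, L1-HIT, VC-HIT, VC-HIT]

  [0] addr=0x80 blk=32 s=0: MISS | VC []
  [1] addr=0xc0 blk=48 s=0: MISS | VC [32]
  [2] addr=0x81 blk=32 s=0: VC-HIT | VC [48]
  [3] addr=0x80 blk=32 s=0: L1-HIT | VC [48]
  [4] addr=0x80 blk=32 s=0: L1-HIT | VC [48]
  [5] addr=0x36 blk=13 s=5: MISS | VC [48]
  [6] addr=0x81 blk=32 s=0: L1-HIT | VC [48]
  [7] addr=0x81 blk=32 s=0: L1-HIT | VC [48]
  [8] addr=0x55 blk=21 s=5: MISS | VC [48, 13]
  [9] addr=0x58 blk=22 s=6: MISS | VC [48, 13]
  [10] addr=0x38 blk=14 s=6: MISS | VC [48, 13, 22]
  [11] addr=0x38 blk=14 s=6: L1-HIT | VC [48, 13, 22]
  [12] addr=0x5b blk=22 s=6: VC-HIT | VC [48, 13, 14]
  [13] addr=0x38 blk=14 s=6: VC-HIT | VC [48, 13, 22]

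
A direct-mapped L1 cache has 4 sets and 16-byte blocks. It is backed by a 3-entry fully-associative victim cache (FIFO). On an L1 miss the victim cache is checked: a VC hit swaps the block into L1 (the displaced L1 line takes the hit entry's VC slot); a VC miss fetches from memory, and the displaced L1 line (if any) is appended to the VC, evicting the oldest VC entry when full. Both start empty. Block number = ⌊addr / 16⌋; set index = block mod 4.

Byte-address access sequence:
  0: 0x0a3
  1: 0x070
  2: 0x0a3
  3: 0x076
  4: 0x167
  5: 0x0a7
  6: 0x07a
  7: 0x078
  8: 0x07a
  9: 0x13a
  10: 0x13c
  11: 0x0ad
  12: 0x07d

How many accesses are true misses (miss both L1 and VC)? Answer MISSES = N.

MISSES = 4

#0 0xa3→b10/s2 MISS; vc=[]
#1 0x70→b7/s3 MISS; vc=[]
#2 0xa3→b10/s2 L1-HIT; vc=[]
#3 0x76→b7/s3 L1-HIT; vc=[]
#4 0x167→b22/s2 MISS; vc=[10]
#5 0xa7→b10/s2 VC-HIT; vc=[22]
#6 0x7a→b7/s3 L1-HIT; vc=[22]
#7 0x78→b7/s3 L1-HIT; vc=[22]
#8 0x7a→b7/s3 L1-HIT; vc=[22]
#9 0x13a→b19/s3 MISS; vc=[22,7]
#10 0x13c→b19/s3 L1-HIT; vc=[22,7]
#11 0xad→b10/s2 L1-HIT; vc=[22,7]
#12 0x7d→b7/s3 VC-HIT; vc=[22,19]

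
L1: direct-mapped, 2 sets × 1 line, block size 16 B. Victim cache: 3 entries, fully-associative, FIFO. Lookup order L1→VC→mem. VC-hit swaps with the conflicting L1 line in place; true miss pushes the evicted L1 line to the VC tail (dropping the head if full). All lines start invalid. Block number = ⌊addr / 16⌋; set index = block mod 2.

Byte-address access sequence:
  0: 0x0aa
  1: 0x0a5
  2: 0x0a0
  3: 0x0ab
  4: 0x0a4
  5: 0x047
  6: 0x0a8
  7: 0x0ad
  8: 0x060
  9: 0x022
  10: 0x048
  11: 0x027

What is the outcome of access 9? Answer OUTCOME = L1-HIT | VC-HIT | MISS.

OUTCOME = MISS

#0 0xaa→b10/s0 MISS; vc=[]
#1 0xa5→b10/s0 L1-HIT; vc=[]
#2 0xa0→b10/s0 L1-HIT; vc=[]
#3 0xab→b10/s0 L1-HIT; vc=[]
#4 0xa4→b10/s0 L1-HIT; vc=[]
#5 0x47→b4/s0 MISS; vc=[10]
#6 0xa8→b10/s0 VC-HIT; vc=[4]
#7 0xad→b10/s0 L1-HIT; vc=[4]
#8 0x60→b6/s0 MISS; vc=[4,10]
#9 0x22→b2/s0 MISS; vc=[4,10,6]
#10 0x48→b4/s0 VC-HIT; vc=[2,10,6]
#11 0x27→b2/s0 VC-HIT; vc=[4,10,6]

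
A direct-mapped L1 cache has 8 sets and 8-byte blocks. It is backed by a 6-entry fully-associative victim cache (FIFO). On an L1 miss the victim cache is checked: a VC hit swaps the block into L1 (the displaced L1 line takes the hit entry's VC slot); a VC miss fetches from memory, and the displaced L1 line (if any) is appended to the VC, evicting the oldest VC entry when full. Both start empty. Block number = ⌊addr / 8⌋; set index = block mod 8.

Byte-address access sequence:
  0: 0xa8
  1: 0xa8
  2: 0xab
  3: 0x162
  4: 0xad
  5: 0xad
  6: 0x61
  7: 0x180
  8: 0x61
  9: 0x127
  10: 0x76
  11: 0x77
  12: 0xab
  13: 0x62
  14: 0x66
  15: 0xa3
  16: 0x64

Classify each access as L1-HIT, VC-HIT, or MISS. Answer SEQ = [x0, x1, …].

0: 0xa8 (blk 21, set 5) → MISS  vc=[]
1: 0xa8 (blk 21, set 5) → L1-HIT  vc=[]
2: 0xab (blk 21, set 5) → L1-HIT  vc=[]
3: 0x162 (blk 44, set 4) → MISS  vc=[]
4: 0xad (blk 21, set 5) → L1-HIT  vc=[]
5: 0xad (blk 21, set 5) → L1-HIT  vc=[]
6: 0x61 (blk 12, set 4) → MISS  vc=[44]
7: 0x180 (blk 48, set 0) → MISS  vc=[44]
8: 0x61 (blk 12, set 4) → L1-HIT  vc=[44]
9: 0x127 (blk 36, set 4) → MISS  vc=[44, 12]
10: 0x76 (blk 14, set 6) → MISS  vc=[44, 12]
11: 0x77 (blk 14, set 6) → L1-HIT  vc=[44, 12]
12: 0xab (blk 21, set 5) → L1-HIT  vc=[44, 12]
13: 0x62 (blk 12, set 4) → VC-HIT  vc=[44, 36]
14: 0x66 (blk 12, set 4) → L1-HIT  vc=[44, 36]
15: 0xa3 (blk 20, set 4) → MISS  vc=[44, 36, 12]
16: 0x64 (blk 12, set 4) → VC-HIT  vc=[44, 36, 20]

SEQ = [MISS, L1-HIT, L1-HIT, MISS, L1-HIT, L1-HIT, MISS, MISS, L1-HIT, MISS, MISS, L1-HIT, L1-HIT, VC-HIT, L1-HIT, MISS, VC-HIT]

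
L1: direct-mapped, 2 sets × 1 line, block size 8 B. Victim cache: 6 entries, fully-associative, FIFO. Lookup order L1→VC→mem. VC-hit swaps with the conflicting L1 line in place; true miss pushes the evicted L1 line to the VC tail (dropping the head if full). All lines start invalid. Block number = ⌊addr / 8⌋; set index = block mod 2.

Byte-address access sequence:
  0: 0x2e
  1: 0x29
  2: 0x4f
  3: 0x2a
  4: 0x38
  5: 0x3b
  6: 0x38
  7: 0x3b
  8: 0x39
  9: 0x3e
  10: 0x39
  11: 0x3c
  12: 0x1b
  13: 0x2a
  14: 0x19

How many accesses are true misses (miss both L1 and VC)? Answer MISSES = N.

  [0] addr=0x2e blk=5 s=1: MISS | VC []
  [1] addr=0x29 blk=5 s=1: L1-HIT | VC []
  [2] addr=0x4f blk=9 s=1: MISS | VC [5]
  [3] addr=0x2a blk=5 s=1: VC-HIT | VC [9]
  [4] addr=0x38 blk=7 s=1: MISS | VC [9, 5]
  [5] addr=0x3b blk=7 s=1: L1-HIT | VC [9, 5]
  [6] addr=0x38 blk=7 s=1: L1-HIT | VC [9, 5]
  [7] addr=0x3b blk=7 s=1: L1-HIT | VC [9, 5]
  [8] addr=0x39 blk=7 s=1: L1-HIT | VC [9, 5]
  [9] addr=0x3e blk=7 s=1: L1-HIT | VC [9, 5]
  [10] addr=0x39 blk=7 s=1: L1-HIT | VC [9, 5]
  [11] addr=0x3c blk=7 s=1: L1-HIT | VC [9, 5]
  [12] addr=0x1b blk=3 s=1: MISS | VC [9, 5, 7]
  [13] addr=0x2a blk=5 s=1: VC-HIT | VC [9, 3, 7]
  [14] addr=0x19 blk=3 s=1: VC-HIT | VC [9, 5, 7]

MISSES = 4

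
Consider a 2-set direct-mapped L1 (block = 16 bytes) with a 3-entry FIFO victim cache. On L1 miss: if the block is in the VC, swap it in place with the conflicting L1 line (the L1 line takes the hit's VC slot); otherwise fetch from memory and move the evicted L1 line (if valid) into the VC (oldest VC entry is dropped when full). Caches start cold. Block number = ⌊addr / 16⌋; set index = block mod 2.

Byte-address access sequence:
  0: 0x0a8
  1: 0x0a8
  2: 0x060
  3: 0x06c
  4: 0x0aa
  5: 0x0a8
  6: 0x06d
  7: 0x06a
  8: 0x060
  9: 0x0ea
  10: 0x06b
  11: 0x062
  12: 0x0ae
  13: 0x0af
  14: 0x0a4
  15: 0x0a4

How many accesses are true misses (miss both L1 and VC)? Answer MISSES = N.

MISSES = 3

#0 0xa8→b10/s0 MISS; vc=[]
#1 0xa8→b10/s0 L1-HIT; vc=[]
#2 0x60→b6/s0 MISS; vc=[10]
#3 0x6c→b6/s0 L1-HIT; vc=[10]
#4 0xaa→b10/s0 VC-HIT; vc=[6]
#5 0xa8→b10/s0 L1-HIT; vc=[6]
#6 0x6d→b6/s0 VC-HIT; vc=[10]
#7 0x6a→b6/s0 L1-HIT; vc=[10]
#8 0x60→b6/s0 L1-HIT; vc=[10]
#9 0xea→b14/s0 MISS; vc=[10,6]
#10 0x6b→b6/s0 VC-HIT; vc=[10,14]
#11 0x62→b6/s0 L1-HIT; vc=[10,14]
#12 0xae→b10/s0 VC-HIT; vc=[6,14]
#13 0xaf→b10/s0 L1-HIT; vc=[6,14]
#14 0xa4→b10/s0 L1-HIT; vc=[6,14]
#15 0xa4→b10/s0 L1-HIT; vc=[6,14]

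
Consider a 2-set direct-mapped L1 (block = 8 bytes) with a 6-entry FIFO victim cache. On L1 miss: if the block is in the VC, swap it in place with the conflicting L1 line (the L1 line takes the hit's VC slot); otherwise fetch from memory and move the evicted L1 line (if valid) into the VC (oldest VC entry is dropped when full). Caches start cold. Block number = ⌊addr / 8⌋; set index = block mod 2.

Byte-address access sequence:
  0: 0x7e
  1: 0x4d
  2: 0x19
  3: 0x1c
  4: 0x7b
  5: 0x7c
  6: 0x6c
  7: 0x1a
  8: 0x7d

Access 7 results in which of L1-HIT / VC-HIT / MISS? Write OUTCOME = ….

OUTCOME = VC-HIT

0: 0x7e (blk 15, set 1) → MISS  vc=[]
1: 0x4d (blk 9, set 1) → MISS  vc=[15]
2: 0x19 (blk 3, set 1) → MISS  vc=[15, 9]
3: 0x1c (blk 3, set 1) → L1-HIT  vc=[15, 9]
4: 0x7b (blk 15, set 1) → VC-HIT  vc=[3, 9]
5: 0x7c (blk 15, set 1) → L1-HIT  vc=[3, 9]
6: 0x6c (blk 13, set 1) → MISS  vc=[3, 9, 15]
7: 0x1a (blk 3, set 1) → VC-HIT  vc=[13, 9, 15]
8: 0x7d (blk 15, set 1) → VC-HIT  vc=[13, 9, 3]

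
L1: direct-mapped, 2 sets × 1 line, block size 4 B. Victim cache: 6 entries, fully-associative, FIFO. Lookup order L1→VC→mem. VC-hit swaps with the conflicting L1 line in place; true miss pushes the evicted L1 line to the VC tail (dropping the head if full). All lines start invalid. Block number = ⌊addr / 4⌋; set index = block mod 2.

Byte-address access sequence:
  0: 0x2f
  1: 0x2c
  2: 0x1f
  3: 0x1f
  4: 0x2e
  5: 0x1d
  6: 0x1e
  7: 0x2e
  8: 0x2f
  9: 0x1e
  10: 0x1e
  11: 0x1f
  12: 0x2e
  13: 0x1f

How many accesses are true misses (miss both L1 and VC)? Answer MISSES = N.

#0 0x2f→b11/s1 MISS; vc=[]
#1 0x2c→b11/s1 L1-HIT; vc=[]
#2 0x1f→b7/s1 MISS; vc=[11]
#3 0x1f→b7/s1 L1-HIT; vc=[11]
#4 0x2e→b11/s1 VC-HIT; vc=[7]
#5 0x1d→b7/s1 VC-HIT; vc=[11]
#6 0x1e→b7/s1 L1-HIT; vc=[11]
#7 0x2e→b11/s1 VC-HIT; vc=[7]
#8 0x2f→b11/s1 L1-HIT; vc=[7]
#9 0x1e→b7/s1 VC-HIT; vc=[11]
#10 0x1e→b7/s1 L1-HIT; vc=[11]
#11 0x1f→b7/s1 L1-HIT; vc=[11]
#12 0x2e→b11/s1 VC-HIT; vc=[7]
#13 0x1f→b7/s1 VC-HIT; vc=[11]

MISSES = 2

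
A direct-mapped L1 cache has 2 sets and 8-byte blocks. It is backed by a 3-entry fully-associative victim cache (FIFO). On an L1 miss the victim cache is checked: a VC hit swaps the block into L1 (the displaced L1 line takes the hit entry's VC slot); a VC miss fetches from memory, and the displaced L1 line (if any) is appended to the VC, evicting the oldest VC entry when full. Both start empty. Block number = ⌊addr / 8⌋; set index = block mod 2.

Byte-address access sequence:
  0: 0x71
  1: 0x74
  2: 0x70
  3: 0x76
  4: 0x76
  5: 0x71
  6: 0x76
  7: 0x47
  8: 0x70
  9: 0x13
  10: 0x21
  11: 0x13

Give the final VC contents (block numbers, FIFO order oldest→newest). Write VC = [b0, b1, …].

#0 0x71→b14/s0 MISS; vc=[]
#1 0x74→b14/s0 L1-HIT; vc=[]
#2 0x70→b14/s0 L1-HIT; vc=[]
#3 0x76→b14/s0 L1-HIT; vc=[]
#4 0x76→b14/s0 L1-HIT; vc=[]
#5 0x71→b14/s0 L1-HIT; vc=[]
#6 0x76→b14/s0 L1-HIT; vc=[]
#7 0x47→b8/s0 MISS; vc=[14]
#8 0x70→b14/s0 VC-HIT; vc=[8]
#9 0x13→b2/s0 MISS; vc=[8,14]
#10 0x21→b4/s0 MISS; vc=[8,14,2]
#11 0x13→b2/s0 VC-HIT; vc=[8,14,4]

VC = [8, 14, 4]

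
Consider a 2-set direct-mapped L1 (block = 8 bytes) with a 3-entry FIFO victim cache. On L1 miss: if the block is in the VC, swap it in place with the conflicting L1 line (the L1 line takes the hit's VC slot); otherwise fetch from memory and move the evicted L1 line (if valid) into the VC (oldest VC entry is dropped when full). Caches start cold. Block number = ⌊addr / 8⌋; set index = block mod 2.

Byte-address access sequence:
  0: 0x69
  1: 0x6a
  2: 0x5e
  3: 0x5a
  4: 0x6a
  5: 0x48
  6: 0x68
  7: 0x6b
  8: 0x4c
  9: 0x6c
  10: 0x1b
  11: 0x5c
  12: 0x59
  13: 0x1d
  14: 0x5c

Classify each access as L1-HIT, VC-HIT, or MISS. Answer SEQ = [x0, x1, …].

SEQ = [MISS, L1-HIT, MISS, L1-HIT, VC-HIT, MISS, VC-HIT, L1-HIT, VC-HIT, VC-HIT, MISS, VC-HIT, L1-HIT, VC-HIT, VC-HIT]

  [0] addr=0x69 blk=13 s=1: MISS | VC []
  [1] addr=0x6a blk=13 s=1: L1-HIT | VC []
  [2] addr=0x5e blk=11 s=1: MISS | VC [13]
  [3] addr=0x5a blk=11 s=1: L1-HIT | VC [13]
  [4] addr=0x6a blk=13 s=1: VC-HIT | VC [11]
  [5] addr=0x48 blk=9 s=1: MISS | VC [11, 13]
  [6] addr=0x68 blk=13 s=1: VC-HIT | VC [11, 9]
  [7] addr=0x6b blk=13 s=1: L1-HIT | VC [11, 9]
  [8] addr=0x4c blk=9 s=1: VC-HIT | VC [11, 13]
  [9] addr=0x6c blk=13 s=1: VC-HIT | VC [11, 9]
  [10] addr=0x1b blk=3 s=1: MISS | VC [11, 9, 13]
  [11] addr=0x5c blk=11 s=1: VC-HIT | VC [3, 9, 13]
  [12] addr=0x59 blk=11 s=1: L1-HIT | VC [3, 9, 13]
  [13] addr=0x1d blk=3 s=1: VC-HIT | VC [11, 9, 13]
  [14] addr=0x5c blk=11 s=1: VC-HIT | VC [3, 9, 13]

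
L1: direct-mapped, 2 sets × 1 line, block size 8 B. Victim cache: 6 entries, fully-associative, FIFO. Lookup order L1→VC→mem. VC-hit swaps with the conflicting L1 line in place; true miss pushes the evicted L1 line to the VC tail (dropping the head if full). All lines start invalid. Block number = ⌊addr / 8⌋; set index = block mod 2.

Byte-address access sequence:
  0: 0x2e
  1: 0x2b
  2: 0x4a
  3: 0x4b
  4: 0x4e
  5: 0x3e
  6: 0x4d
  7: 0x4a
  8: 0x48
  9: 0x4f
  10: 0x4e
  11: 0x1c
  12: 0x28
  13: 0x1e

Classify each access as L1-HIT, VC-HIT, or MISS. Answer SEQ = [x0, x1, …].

SEQ = [MISS, L1-HIT, MISS, L1-HIT, L1-HIT, MISS, VC-HIT, L1-HIT, L1-HIT, L1-HIT, L1-HIT, MISS, VC-HIT, VC-HIT]

  [0] addr=0x2e blk=5 s=1: MISS | VC []
  [1] addr=0x2b blk=5 s=1: L1-HIT | VC []
  [2] addr=0x4a blk=9 s=1: MISS | VC [5]
  [3] addr=0x4b blk=9 s=1: L1-HIT | VC [5]
  [4] addr=0x4e blk=9 s=1: L1-HIT | VC [5]
  [5] addr=0x3e blk=7 s=1: MISS | VC [5, 9]
  [6] addr=0x4d blk=9 s=1: VC-HIT | VC [5, 7]
  [7] addr=0x4a blk=9 s=1: L1-HIT | VC [5, 7]
  [8] addr=0x48 blk=9 s=1: L1-HIT | VC [5, 7]
  [9] addr=0x4f blk=9 s=1: L1-HIT | VC [5, 7]
  [10] addr=0x4e blk=9 s=1: L1-HIT | VC [5, 7]
  [11] addr=0x1c blk=3 s=1: MISS | VC [5, 7, 9]
  [12] addr=0x28 blk=5 s=1: VC-HIT | VC [3, 7, 9]
  [13] addr=0x1e blk=3 s=1: VC-HIT | VC [5, 7, 9]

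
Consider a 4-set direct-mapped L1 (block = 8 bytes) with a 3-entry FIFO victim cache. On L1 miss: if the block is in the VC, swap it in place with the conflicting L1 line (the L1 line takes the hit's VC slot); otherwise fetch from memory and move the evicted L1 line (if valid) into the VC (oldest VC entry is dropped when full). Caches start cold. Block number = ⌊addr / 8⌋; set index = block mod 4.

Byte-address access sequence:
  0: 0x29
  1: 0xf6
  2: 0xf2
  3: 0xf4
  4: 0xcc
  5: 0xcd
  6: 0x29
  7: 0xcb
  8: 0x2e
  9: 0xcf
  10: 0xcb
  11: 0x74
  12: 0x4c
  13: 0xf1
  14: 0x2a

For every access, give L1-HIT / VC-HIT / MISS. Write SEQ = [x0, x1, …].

#0 0x29→b5/s1 MISS; vc=[]
#1 0xf6→b30/s2 MISS; vc=[]
#2 0xf2→b30/s2 L1-HIT; vc=[]
#3 0xf4→b30/s2 L1-HIT; vc=[]
#4 0xcc→b25/s1 MISS; vc=[5]
#5 0xcd→b25/s1 L1-HIT; vc=[5]
#6 0x29→b5/s1 VC-HIT; vc=[25]
#7 0xcb→b25/s1 VC-HIT; vc=[5]
#8 0x2e→b5/s1 VC-HIT; vc=[25]
#9 0xcf→b25/s1 VC-HIT; vc=[5]
#10 0xcb→b25/s1 L1-HIT; vc=[5]
#11 0x74→b14/s2 MISS; vc=[5,30]
#12 0x4c→b9/s1 MISS; vc=[5,30,25]
#13 0xf1→b30/s2 VC-HIT; vc=[5,14,25]
#14 0x2a→b5/s1 VC-HIT; vc=[9,14,25]

SEQ = [MISS, MISS, L1-HIT, L1-HIT, MISS, L1-HIT, VC-HIT, VC-HIT, VC-HIT, VC-HIT, L1-HIT, MISS, MISS, VC-HIT, VC-HIT]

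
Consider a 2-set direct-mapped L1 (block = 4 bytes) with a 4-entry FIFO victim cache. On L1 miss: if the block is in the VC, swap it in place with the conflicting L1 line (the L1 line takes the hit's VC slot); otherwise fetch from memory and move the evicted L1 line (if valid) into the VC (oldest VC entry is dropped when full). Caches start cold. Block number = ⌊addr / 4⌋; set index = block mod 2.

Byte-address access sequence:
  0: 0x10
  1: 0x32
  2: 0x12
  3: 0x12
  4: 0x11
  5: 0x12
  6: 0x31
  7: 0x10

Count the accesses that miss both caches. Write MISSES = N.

MISSES = 2

  [0] addr=0x10 blk=4 s=0: MISS | VC []
  [1] addr=0x32 blk=12 s=0: MISS | VC [4]
  [2] addr=0x12 blk=4 s=0: VC-HIT | VC [12]
  [3] addr=0x12 blk=4 s=0: L1-HIT | VC [12]
  [4] addr=0x11 blk=4 s=0: L1-HIT | VC [12]
  [5] addr=0x12 blk=4 s=0: L1-HIT | VC [12]
  [6] addr=0x31 blk=12 s=0: VC-HIT | VC [4]
  [7] addr=0x10 blk=4 s=0: VC-HIT | VC [12]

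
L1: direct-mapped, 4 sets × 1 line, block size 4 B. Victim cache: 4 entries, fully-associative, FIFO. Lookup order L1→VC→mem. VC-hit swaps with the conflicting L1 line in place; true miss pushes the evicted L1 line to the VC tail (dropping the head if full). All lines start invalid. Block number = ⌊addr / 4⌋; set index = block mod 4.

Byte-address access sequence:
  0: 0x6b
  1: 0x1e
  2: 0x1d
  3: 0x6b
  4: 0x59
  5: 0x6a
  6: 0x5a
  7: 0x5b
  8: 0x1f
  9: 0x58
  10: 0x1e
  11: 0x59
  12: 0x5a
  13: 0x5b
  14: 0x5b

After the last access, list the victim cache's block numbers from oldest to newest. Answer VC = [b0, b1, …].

0: 0x6b (blk 26, set 2) → MISS  vc=[]
1: 0x1e (blk 7, set 3) → MISS  vc=[]
2: 0x1d (blk 7, set 3) → L1-HIT  vc=[]
3: 0x6b (blk 26, set 2) → L1-HIT  vc=[]
4: 0x59 (blk 22, set 2) → MISS  vc=[26]
5: 0x6a (blk 26, set 2) → VC-HIT  vc=[22]
6: 0x5a (blk 22, set 2) → VC-HIT  vc=[26]
7: 0x5b (blk 22, set 2) → L1-HIT  vc=[26]
8: 0x1f (blk 7, set 3) → L1-HIT  vc=[26]
9: 0x58 (blk 22, set 2) → L1-HIT  vc=[26]
10: 0x1e (blk 7, set 3) → L1-HIT  vc=[26]
11: 0x59 (blk 22, set 2) → L1-HIT  vc=[26]
12: 0x5a (blk 22, set 2) → L1-HIT  vc=[26]
13: 0x5b (blk 22, set 2) → L1-HIT  vc=[26]
14: 0x5b (blk 22, set 2) → L1-HIT  vc=[26]

VC = [26]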